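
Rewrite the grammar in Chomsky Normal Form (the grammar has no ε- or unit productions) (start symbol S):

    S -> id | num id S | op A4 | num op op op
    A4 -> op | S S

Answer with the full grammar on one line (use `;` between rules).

Introduce a nonterminal for each terminal appearing in a rule of length ≥ 2: X1 → num, X2 → id, X3 → op.
Binarize each right-hand side of length ≥ 3 by chaining fresh nonterminals (Y1, Y2, …): affected rules were S → X1 X2 S; S → X1 X3 X3 X3.

S -> id | X1 Y1 | X3 A4 | X1 Y2; A4 -> op | S S; X1 -> num; X2 -> id; X3 -> op; Y1 -> X2 S; Y2 -> X3 Y3; Y3 -> X3 X3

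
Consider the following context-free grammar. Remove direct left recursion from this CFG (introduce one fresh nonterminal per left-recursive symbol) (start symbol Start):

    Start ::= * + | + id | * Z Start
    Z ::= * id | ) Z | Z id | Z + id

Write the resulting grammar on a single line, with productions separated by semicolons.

Start ::= * + | + id | * Z Start; Z ::= * id Z1 | ) Z Z1; Z1 ::= id Z1 | + id Z1 | ε

Directly left-recursive nonterminal: Z.
For Z: α = {id, + id}, β = {* id, ) Z}. Rewrite as Z → β Z1 and Z1 → α Z1 | ε.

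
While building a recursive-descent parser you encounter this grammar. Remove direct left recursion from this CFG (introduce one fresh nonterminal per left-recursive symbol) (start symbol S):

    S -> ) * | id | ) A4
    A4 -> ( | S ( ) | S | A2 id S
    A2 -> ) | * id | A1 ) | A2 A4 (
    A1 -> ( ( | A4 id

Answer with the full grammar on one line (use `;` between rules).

S -> ) * | id | ) A4; A4 -> ( | S ( ) | S | A2 id S; A2 -> ) A2' | * id A2' | A1 ) A2'; A1 -> ( ( | A4 id; A2' -> A4 ( A2' | ε

A2 is directly left-recursive.
For A2: α = {A4 (}, β = {), * id, A1 )}. Rewrite as A2 → β A2' and A2' → α A2' | ε.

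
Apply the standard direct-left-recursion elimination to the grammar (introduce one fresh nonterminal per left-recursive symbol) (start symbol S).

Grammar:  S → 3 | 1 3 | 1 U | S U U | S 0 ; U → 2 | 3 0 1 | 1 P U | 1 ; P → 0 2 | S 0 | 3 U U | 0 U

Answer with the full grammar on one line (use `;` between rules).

Left recursion appears on S.
For S: α = {U U, 0}, β = {3, 1 3, 1 U}. Rewrite as S → β S' and S' → α S' | ε.

S → 3 S' | 1 3 S' | 1 U S'; U → 2 | 3 0 1 | 1 P U | 1; P → 0 2 | S 0 | 3 U U | 0 U; S' → U U S' | 0 S' | ε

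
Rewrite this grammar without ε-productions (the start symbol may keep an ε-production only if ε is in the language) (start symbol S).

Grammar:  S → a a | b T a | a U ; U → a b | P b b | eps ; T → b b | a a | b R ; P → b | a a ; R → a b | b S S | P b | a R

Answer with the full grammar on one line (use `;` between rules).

Nullable set = {U}.
ε ∉ L(G), so no ε-production is kept.
For each production, add variants omitting each subset of nullable occurrences: S → a U gives a U | a.

S → a a | b T a | a U | a; U → a b | P b b; T → b b | a a | b R; P → b | a a; R → a b | b S S | P b | a R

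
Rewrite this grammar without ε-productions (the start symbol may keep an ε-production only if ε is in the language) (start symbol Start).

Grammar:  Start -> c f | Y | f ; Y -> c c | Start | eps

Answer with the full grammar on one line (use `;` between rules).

The nullable symbols are {Start, Y}.
ε ∈ L(G) since Start is nullable, so keep Start → ε.

Start -> c f | Y | f | ε; Y -> c c | Start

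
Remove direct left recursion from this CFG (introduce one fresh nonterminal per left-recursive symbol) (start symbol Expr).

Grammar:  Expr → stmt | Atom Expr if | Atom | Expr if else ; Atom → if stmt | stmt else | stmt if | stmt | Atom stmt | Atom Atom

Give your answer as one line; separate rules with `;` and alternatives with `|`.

Left recursion appears on Expr, Atom.
For Expr: α = {if else}, β = {stmt, Atom Expr if, Atom}. Rewrite as Expr → β Expr1 and Expr1 → α Expr1 | ε.
For Atom: α = {stmt, Atom}, β = {if stmt, stmt else, stmt if, stmt}. Rewrite as Atom → β Atom1 and Atom1 → α Atom1 | ε.

Expr → stmt Expr1 | Atom Expr if Expr1 | Atom Expr1; Atom → if stmt Atom1 | stmt else Atom1 | stmt if Atom1 | stmt Atom1; Expr1 → if else Expr1 | ε; Atom1 → stmt Atom1 | Atom Atom1 | ε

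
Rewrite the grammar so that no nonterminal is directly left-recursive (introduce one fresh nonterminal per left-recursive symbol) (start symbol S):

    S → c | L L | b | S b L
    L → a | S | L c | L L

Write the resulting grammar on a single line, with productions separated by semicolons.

S → c S' | L L S' | b S'; L → a L' | S L'; S' → b L S' | ε; L' → c L' | L L' | ε

S, L are directly left-recursive.
For S: α = {b L}, β = {c, L L, b}. Rewrite as S → β S' and S' → α S' | ε.
For L: α = {c, L}, β = {a, S}. Rewrite as L → β L' and L' → α L' | ε.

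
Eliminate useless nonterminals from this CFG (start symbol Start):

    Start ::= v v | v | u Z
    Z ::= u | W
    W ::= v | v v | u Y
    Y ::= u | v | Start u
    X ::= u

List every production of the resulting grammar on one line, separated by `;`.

Generating nonterminals: {Start, W, X, Y, Z}.
Reachable from Start after that: {Start, W, Y, Z}.
Removed useless symbols: {X} and every production mentioning them.

Start ::= v v | v | u Z; Z ::= u | W; W ::= v | v v | u Y; Y ::= u | v | Start u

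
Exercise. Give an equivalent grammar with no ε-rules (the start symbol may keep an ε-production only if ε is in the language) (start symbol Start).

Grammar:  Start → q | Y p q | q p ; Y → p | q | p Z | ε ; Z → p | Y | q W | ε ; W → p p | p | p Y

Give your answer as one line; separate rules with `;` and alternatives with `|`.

Nullable nonterminals: {Y, Z}.
ε ∉ L(G), so no ε-production is kept.
For each production, add variants omitting each subset of nullable occurrences: Start → Y p q gives Y p q | p q.

Start → q | Y p q | p q | q p; Y → p | q | p Z; Z → p | Y | q W; W → p p | p | p Y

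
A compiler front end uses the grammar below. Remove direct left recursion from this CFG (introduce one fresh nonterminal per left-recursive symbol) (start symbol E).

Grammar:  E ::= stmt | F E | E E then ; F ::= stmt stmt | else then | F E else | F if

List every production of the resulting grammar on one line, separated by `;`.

E ::= stmt E' | F E E'; F ::= stmt stmt F' | else then F'; E' ::= E then E' | ε; F' ::= E else F' | if F' | ε

Left recursion appears on E, F.
For E: α = {E then}, β = {stmt, F E}. Rewrite as E → β E' and E' → α E' | ε.
For F: α = {E else, if}, β = {stmt stmt, else then}. Rewrite as F → β F' and F' → α F' | ε.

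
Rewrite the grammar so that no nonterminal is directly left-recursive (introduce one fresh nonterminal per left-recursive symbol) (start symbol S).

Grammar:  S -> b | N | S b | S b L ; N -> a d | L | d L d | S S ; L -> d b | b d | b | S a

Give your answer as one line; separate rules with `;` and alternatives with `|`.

S -> b S' | N S'; N -> a d | L | d L d | S S; L -> d b | b d | b | S a; S' -> b S' | b L S' | ε

Directly left-recursive nonterminal: S.
For S: α = {b, b L}, β = {b, N}. Rewrite as S → β S' and S' → α S' | ε.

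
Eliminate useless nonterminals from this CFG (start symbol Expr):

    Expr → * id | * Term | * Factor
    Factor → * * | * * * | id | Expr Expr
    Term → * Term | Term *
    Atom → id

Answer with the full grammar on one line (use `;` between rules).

Expr → * id | * Factor; Factor → * * | * * * | id | Expr Expr

Generating nonterminals: {Atom, Expr, Factor}.
Reachable from Expr after that: {Expr, Factor}.
Removed useless symbols: {Atom, Term} and every production mentioning them.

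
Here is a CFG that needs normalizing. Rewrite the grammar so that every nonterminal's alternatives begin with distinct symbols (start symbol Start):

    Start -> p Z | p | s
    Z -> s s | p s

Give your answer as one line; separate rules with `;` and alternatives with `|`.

Start -> s | p Start1; Z -> s s | p s; Start1 -> Z | ε

Start has alternatives sharing prefix 'p': factor to Start → p Start1 with Start1 → Z | ε.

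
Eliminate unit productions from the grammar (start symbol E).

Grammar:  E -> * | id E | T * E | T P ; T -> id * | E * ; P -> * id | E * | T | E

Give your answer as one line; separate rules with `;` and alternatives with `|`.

Unit pairs: P ⇒* {E, T}.
For every A with A ⇒* B via unit rules, add B's non-unit alternatives to A; then delete every rule of the form X → Y.

E -> * | id E | T * E | T P; T -> id * | E *; P -> * | id E | T * E | T P | * id | E * | id *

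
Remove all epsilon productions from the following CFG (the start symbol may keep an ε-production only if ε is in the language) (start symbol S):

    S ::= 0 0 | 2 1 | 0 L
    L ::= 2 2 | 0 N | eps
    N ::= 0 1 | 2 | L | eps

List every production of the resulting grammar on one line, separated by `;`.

S ::= 0 0 | 2 1 | 0 L | 0; L ::= 2 2 | 0 N | 0; N ::= 0 1 | 2 | L

Nullable nonterminals: {L, N}.
ε ∉ L(G), so no ε-production is kept.
Add the nullable-subset variants: S → 0 L gives 0 L | 0. L → 0 N gives 0 N | 0.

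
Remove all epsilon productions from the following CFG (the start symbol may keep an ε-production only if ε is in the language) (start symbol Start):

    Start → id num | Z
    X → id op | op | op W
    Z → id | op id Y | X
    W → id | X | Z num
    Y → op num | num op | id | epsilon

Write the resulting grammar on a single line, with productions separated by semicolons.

Nullable set = {Y}.
ε ∉ L(G), so no ε-production is kept.
For each production, add variants omitting each subset of nullable occurrences: Z → op id Y gives op id Y | op id.

Start → id num | Z; X → id op | op | op W; Z → id | op id Y | op id | X; W → id | X | Z num; Y → op num | num op | id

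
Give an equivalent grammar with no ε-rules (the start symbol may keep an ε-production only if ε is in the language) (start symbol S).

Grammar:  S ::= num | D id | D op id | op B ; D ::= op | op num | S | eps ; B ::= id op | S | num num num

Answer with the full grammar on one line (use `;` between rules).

The nullable symbols are {D}.
ε ∉ L(G), so no ε-production is kept.
Expand every rule over subsets of its nullable positions: S → D id gives D id | id. S → D op id gives D op id | op id.

S ::= num | D id | id | D op id | op id | op B; D ::= op | op num | S; B ::= id op | S | num num num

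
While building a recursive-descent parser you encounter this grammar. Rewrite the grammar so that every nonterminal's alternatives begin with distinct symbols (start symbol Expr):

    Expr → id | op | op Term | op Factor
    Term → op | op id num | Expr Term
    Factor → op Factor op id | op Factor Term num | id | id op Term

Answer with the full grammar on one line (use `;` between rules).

Expr has alternatives sharing prefix 'op': factor to Expr → op Expr1 with Expr1 → ε | Term | Factor.
Term has alternatives sharing prefix 'op': factor to Term → op Term1 with Term1 → ε | id num.
Factor has alternatives sharing prefix 'op Factor': factor to Factor → op Factor Factor1 with Factor1 → op id | Term num.
Factor has alternatives sharing prefix 'id': factor to Factor → id Factor2 with Factor2 → ε | op Term.

Expr → id | op Expr1; Term → Expr Term | op Term1; Factor → op Factor Factor1 | id Factor2; Expr1 → ε | Term | Factor; Term1 → ε | id num; Factor1 → op id | Term num; Factor2 → ε | op Term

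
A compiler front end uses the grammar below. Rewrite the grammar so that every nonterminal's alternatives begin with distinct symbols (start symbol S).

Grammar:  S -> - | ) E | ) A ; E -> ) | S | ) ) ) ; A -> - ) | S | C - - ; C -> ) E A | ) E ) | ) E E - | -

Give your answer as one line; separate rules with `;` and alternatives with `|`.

S has alternatives sharing prefix ')': factor to S → ) S' with S' → E | A.
E has alternatives sharing prefix ')': factor to E → ) E' with E' → ε | ) ).
C has alternatives sharing prefix ') E': factor to C → ) E C' with C' → A | ) | E -.

S -> - | ) S'; E -> S | ) E'; A -> - ) | S | C - -; C -> - | ) E C'; S' -> E | A; E' -> epsilon | ) ); C' -> A | ) | E -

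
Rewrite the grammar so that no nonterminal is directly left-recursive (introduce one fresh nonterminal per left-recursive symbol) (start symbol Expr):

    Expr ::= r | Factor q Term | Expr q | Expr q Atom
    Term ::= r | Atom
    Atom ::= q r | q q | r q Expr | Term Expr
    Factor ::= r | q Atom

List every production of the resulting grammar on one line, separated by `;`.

Directly left-recursive nonterminal: Expr.
For Expr: α = {q, q Atom}, β = {r, Factor q Term}. Rewrite as Expr → β Expr1 and Expr1 → α Expr1 | ε.

Expr ::= r Expr1 | Factor q Term Expr1; Term ::= r | Atom; Atom ::= q r | q q | r q Expr | Term Expr; Factor ::= r | q Atom; Expr1 ::= q Expr1 | q Atom Expr1 | ε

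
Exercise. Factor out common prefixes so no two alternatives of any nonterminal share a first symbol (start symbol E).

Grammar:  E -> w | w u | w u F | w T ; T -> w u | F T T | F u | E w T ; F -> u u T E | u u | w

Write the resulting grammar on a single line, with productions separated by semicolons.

E has alternatives sharing prefix 'w': factor to E → w E' with E' → ε | u | u F | T.
T has alternatives sharing prefix 'F': factor to T → F T' with T' → T T | u.
F has alternatives sharing prefix 'u u': factor to F → u u F' with F' → T E | ε.
E' has alternatives sharing prefix 'u': factor to E' → u E'' with E'' → ε | F.

E -> w E'; T -> w u | E w T | F T'; F -> w | u u F'; E' -> ε | T | u E''; T' -> T T | u; F' -> T E | ε; E'' -> ε | F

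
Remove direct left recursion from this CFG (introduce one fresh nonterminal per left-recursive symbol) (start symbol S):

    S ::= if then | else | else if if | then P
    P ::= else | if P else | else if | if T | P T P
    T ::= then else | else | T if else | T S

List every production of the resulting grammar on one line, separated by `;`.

S ::= if then | else | else if if | then P; P ::= else P' | if P else P' | else if P' | if T P'; T ::= then else T' | else T'; P' ::= T P P' | eps; T' ::= if else T' | S T' | eps

P, T are directly left-recursive.
For P: α = {T P}, β = {else, if P else, else if, if T}. Rewrite as P → β P' and P' → α P' | ε.
For T: α = {if else, S}, β = {then else, else}. Rewrite as T → β T' and T' → α T' | ε.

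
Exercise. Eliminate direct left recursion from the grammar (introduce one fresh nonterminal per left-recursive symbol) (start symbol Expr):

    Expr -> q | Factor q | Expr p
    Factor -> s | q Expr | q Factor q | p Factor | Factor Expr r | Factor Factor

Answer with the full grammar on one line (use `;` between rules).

Expr -> q Expr1 | Factor q Expr1; Factor -> s Factor1 | q Expr Factor1 | q Factor q Factor1 | p Factor Factor1; Expr1 -> p Expr1 | ε; Factor1 -> Expr r Factor1 | Factor Factor1 | ε

Expr, Factor are directly left-recursive.
For Expr: α = {p}, β = {q, Factor q}. Rewrite as Expr → β Expr1 and Expr1 → α Expr1 | ε.
For Factor: α = {Expr r, Factor}, β = {s, q Expr, q Factor q, p Factor}. Rewrite as Factor → β Factor1 and Factor1 → α Factor1 | ε.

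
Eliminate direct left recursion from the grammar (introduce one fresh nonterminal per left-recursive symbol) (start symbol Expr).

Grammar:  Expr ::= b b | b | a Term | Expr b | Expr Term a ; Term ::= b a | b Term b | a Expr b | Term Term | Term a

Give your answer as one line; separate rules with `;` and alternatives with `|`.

Expr ::= b b Expr1 | b Expr1 | a Term Expr1; Term ::= b a Term1 | b Term b Term1 | a Expr b Term1; Expr1 ::= b Expr1 | Term a Expr1 | eps; Term1 ::= Term Term1 | a Term1 | eps

Expr, Term are directly left-recursive.
For Expr: α = {b, Term a}, β = {b b, b, a Term}. Rewrite as Expr → β Expr1 and Expr1 → α Expr1 | ε.
For Term: α = {Term, a}, β = {b a, b Term b, a Expr b}. Rewrite as Term → β Term1 and Term1 → α Term1 | ε.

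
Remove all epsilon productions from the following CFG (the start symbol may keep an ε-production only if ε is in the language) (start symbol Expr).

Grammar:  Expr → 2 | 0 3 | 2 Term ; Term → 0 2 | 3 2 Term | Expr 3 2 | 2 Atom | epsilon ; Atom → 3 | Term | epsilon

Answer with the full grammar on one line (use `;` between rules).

The nullable symbols are {Atom, Term}.
ε ∉ L(G), so no ε-production is kept.
Add the nullable-subset variants: Term → 3 2 Term gives 3 2 Term | 3 2. Term → 2 Atom gives 2 Atom | 2.

Expr → 2 | 0 3 | 2 Term; Term → 0 2 | 3 2 Term | 3 2 | Expr 3 2 | 2 Atom | 2; Atom → 3 | Term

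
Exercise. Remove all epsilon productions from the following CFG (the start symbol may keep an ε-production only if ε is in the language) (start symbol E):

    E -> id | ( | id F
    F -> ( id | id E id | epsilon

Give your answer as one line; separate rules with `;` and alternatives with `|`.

E -> id | ( | id F; F -> ( id | id E id

Nullable nonterminals: {F}.
ε ∉ L(G), so no ε-production is kept.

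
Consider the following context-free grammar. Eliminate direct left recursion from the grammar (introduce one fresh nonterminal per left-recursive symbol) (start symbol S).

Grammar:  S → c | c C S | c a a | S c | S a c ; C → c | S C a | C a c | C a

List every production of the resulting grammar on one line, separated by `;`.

Left recursion appears on S, C.
For S: α = {c, a c}, β = {c, c C S, c a a}. Rewrite as S → β S' and S' → α S' | ε.
For C: α = {a c, a}, β = {c, S C a}. Rewrite as C → β C' and C' → α C' | ε.

S → c S' | c C S S' | c a a S'; C → c C' | S C a C'; S' → c S' | a c S' | eps; C' → a c C' | a C' | eps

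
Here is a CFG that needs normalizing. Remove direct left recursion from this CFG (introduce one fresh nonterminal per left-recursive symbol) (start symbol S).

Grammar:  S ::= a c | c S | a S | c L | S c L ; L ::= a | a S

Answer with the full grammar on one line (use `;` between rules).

Left recursion appears on S.
For S: α = {c L}, β = {a c, c S, a S, c L}. Rewrite as S → β S' and S' → α S' | ε.

S ::= a c S' | c S S' | a S S' | c L S'; L ::= a | a S; S' ::= c L S' | ε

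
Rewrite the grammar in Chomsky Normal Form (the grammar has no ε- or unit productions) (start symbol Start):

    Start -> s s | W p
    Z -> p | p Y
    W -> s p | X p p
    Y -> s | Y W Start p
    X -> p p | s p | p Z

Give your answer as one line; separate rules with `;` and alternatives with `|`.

Introduce a nonterminal for each terminal appearing in a rule of length ≥ 2: X1 → s, X2 → p.
Binarize each right-hand side of length ≥ 3 by chaining fresh nonterminals (Y1, Y2, …): affected rules were W → X X2 X2; Y → Y W Start X2.

Start -> X1 X1 | W X2; Z -> p | X2 Y; W -> X1 X2 | X Y1; Y -> s | Y Y2; X -> X2 X2 | X1 X2 | X2 Z; X1 -> s; X2 -> p; Y1 -> X2 X2; Y2 -> W Y3; Y3 -> Start X2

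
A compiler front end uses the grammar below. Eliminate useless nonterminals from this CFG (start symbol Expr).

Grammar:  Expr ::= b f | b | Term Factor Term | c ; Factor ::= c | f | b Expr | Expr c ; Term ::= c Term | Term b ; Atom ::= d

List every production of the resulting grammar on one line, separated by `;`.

Generating nonterminals: {Atom, Expr, Factor}.
Reachable from Expr after that: {Expr}.
Removed useless symbols: {Atom, Factor, Term} and every production mentioning them.

Expr ::= b f | b | c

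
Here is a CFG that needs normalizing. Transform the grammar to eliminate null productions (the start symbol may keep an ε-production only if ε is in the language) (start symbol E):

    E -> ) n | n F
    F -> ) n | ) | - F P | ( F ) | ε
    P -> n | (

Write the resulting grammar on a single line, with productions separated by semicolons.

E -> ) n | n F | n; F -> ) n | ) | - F P | - P | ( F ) | ( ); P -> n | (

The nullable symbols are {F}.
ε ∉ L(G), so no ε-production is kept.
Add the nullable-subset variants: E → n F gives n F | n. F → - F P gives - F P | - P. F → ( F ) gives ( F ) | ( ).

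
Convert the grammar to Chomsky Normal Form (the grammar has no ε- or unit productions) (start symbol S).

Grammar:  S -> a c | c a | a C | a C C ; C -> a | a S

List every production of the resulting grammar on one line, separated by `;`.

S -> X1 X2 | X2 X1 | X1 C | X1 Y1; C -> a | X1 S; X1 -> a; X2 -> c; Y1 -> C C

Introduce a nonterminal for each terminal appearing in a rule of length ≥ 2: X1 → a, X2 → c.
Binarize each right-hand side of length ≥ 3 by chaining fresh nonterminals (Y1, Y2, …): affected rules were S → X1 C C.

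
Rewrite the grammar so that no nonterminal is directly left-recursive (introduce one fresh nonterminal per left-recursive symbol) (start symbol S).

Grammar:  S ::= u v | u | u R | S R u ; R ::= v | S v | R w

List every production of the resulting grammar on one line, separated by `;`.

Directly left-recursive nonterminals: S, R.
For S: α = {R u}, β = {u v, u, u R}. Rewrite as S → β S' and S' → α S' | ε.
For R: α = {w}, β = {v, S v}. Rewrite as R → β R' and R' → α R' | ε.

S ::= u v S' | u S' | u R S'; R ::= v R' | S v R'; S' ::= R u S' | ε; R' ::= w R' | ε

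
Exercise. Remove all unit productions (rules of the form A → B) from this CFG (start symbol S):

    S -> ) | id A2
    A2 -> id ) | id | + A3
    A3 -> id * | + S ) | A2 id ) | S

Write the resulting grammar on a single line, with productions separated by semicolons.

S -> ) | id A2; A2 -> id ) | id | + A3; A3 -> ) | id A2 | id * | + S ) | A2 id )

Unit pairs: A3 ⇒* {S}.
For every A with A ⇒* B via unit rules, add B's non-unit alternatives to A; then delete every rule of the form X → Y.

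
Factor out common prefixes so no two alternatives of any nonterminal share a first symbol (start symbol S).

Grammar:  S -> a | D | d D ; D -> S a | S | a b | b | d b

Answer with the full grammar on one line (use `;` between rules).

S -> a | D | d D; D -> a b | b | d b | S D'; D' -> a | ε

D has alternatives sharing prefix 'S': factor to D → S D' with D' → a | ε.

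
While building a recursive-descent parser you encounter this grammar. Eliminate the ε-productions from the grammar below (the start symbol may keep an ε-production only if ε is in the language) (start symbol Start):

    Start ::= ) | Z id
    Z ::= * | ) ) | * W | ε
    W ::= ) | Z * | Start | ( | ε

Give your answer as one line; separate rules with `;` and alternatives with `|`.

Start ::= ) | Z id | id; Z ::= * | ) ) | * W; W ::= ) | Z * | * | Start | (

Nullable nonterminals: {W, Z}.
ε ∉ L(G), so no ε-production is kept.
Add the nullable-subset variants: Start → Z id gives Z id | id. W → Z * gives Z * | *.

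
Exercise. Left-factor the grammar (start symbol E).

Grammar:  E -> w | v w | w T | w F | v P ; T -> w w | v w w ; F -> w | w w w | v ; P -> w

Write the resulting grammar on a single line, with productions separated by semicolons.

E -> w E' | v E''; T -> w w | v w w; F -> v | w F'; P -> w; E' -> ε | T | F; E'' -> w | P; F' -> ε | w w

E has alternatives sharing prefix 'w': factor to E → w E' with E' → ε | T | F.
E has alternatives sharing prefix 'v': factor to E → v E'' with E'' → w | P.
F has alternatives sharing prefix 'w': factor to F → w F' with F' → ε | w w.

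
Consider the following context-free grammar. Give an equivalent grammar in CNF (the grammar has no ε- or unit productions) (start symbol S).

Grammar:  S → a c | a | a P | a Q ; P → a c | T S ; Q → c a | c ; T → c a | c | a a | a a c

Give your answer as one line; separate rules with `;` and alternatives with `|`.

S → X1 X2 | a | X1 P | X1 Q; P → X1 X2 | T S; Q → X2 X1 | c; T → X2 X1 | c | X1 X1 | X1 Y1; X1 → a; X2 → c; Y1 → X1 X2

Introduce a nonterminal for each terminal appearing in a rule of length ≥ 2: X1 → a, X2 → c.
Binarize each right-hand side of length ≥ 3 by chaining fresh nonterminals (Y1, Y2, …): affected rules were T → X1 X1 X2.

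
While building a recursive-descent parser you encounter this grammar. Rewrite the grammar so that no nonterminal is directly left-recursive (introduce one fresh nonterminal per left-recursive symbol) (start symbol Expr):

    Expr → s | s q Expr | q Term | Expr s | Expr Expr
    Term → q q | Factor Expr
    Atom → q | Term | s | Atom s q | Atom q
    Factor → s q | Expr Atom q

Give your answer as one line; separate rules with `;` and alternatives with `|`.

Directly left-recursive nonterminals: Expr, Atom.
For Expr: α = {s, Expr}, β = {s, s q Expr, q Term}. Rewrite as Expr → β Expr1 and Expr1 → α Expr1 | ε.
For Atom: α = {s q, q}, β = {q, Term, s}. Rewrite as Atom → β Atom1 and Atom1 → α Atom1 | ε.

Expr → s Expr1 | s q Expr Expr1 | q Term Expr1; Term → q q | Factor Expr; Atom → q Atom1 | Term Atom1 | s Atom1; Factor → s q | Expr Atom q; Expr1 → s Expr1 | Expr Expr1 | epsilon; Atom1 → s q Atom1 | q Atom1 | epsilon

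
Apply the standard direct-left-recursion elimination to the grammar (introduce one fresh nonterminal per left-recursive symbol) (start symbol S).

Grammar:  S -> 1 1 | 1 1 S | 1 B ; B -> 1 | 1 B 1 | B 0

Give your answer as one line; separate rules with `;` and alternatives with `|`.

Directly left-recursive nonterminal: B.
For B: α = {0}, β = {1, 1 B 1}. Rewrite as B → β B' and B' → α B' | ε.

S -> 1 1 | 1 1 S | 1 B; B -> 1 B' | 1 B 1 B'; B' -> 0 B' | epsilon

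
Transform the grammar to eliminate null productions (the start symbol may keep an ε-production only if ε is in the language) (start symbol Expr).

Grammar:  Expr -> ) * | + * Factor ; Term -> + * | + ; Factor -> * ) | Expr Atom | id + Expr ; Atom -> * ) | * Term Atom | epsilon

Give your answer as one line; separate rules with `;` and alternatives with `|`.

The nullable symbols are {Atom}.
ε ∉ L(G), so no ε-production is kept.
For each production, add variants omitting each subset of nullable occurrences: Factor → Expr Atom gives Expr Atom | Expr. Atom → * Term Atom gives * Term Atom | * Term.

Expr -> ) * | + * Factor; Term -> + * | +; Factor -> * ) | Expr Atom | Expr | id + Expr; Atom -> * ) | * Term Atom | * Term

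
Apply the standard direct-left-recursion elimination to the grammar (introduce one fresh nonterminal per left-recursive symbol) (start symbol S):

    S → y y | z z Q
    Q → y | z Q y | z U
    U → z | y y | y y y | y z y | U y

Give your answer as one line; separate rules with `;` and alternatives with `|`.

S → y y | z z Q; Q → y | z Q y | z U; U → z U' | y y U' | y y y U' | y z y U'; U' → y U' | ε

Directly left-recursive nonterminal: U.
For U: α = {y}, β = {z, y y, y y y, y z y}. Rewrite as U → β U' and U' → α U' | ε.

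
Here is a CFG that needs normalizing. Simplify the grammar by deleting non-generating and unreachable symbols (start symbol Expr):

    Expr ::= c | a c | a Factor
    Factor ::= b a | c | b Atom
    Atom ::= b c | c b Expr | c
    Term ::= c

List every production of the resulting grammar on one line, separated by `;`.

Expr ::= c | a c | a Factor; Factor ::= b a | c | b Atom; Atom ::= b c | c b Expr | c

Generating nonterminals: {Atom, Expr, Factor, Term}.
Reachable from Expr after that: {Atom, Expr, Factor}.
Removed useless symbols: {Term} and every production mentioning them.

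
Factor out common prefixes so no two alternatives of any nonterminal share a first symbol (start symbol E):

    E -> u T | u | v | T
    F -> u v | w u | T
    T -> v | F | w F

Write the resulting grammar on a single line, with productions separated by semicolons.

E -> v | T | u E'; F -> u v | w u | T; T -> v | F | w F; E' -> T | epsilon

E has alternatives sharing prefix 'u': factor to E → u E' with E' → T | ε.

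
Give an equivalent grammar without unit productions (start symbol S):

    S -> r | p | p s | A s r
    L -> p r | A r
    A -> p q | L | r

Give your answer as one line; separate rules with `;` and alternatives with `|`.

S -> r | p | p s | A s r; L -> p r | A r; A -> p r | A r | p q | r

Unit pairs: A ⇒* {L}.
For each unit pair (A, B), copy every non-unit production of B to A, then drop all unit productions.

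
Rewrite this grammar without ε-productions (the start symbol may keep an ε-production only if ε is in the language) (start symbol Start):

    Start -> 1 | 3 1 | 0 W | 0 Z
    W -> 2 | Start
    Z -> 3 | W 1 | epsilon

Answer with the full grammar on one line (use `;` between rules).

Start -> 1 | 3 1 | 0 W | 0 Z | 0; W -> 2 | Start; Z -> 3 | W 1

Nullable nonterminals: {Z}.
ε ∉ L(G), so no ε-production is kept.
Expand every rule over subsets of its nullable positions: Start → 0 Z gives 0 Z | 0.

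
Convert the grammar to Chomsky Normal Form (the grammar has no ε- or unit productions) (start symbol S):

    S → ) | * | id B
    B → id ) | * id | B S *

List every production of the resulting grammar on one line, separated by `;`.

Introduce a nonterminal for each terminal appearing in a rule of length ≥ 2: X1 → id, X2 → ), X3 → *.
Binarize each right-hand side of length ≥ 3 by chaining fresh nonterminals (Y1, Y2, …): affected rules were B → B S X3.

S → ) | * | X1 B; B → X1 X2 | X3 X1 | B Y1; X1 → id; X2 → ); X3 → *; Y1 → S X3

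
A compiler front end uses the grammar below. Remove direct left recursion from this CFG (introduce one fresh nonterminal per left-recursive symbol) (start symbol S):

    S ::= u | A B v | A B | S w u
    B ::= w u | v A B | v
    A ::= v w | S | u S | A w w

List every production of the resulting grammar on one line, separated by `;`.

Directly left-recursive nonterminals: S, A.
For S: α = {w u}, β = {u, A B v, A B}. Rewrite as S → β S' and S' → α S' | ε.
For A: α = {w w}, β = {v w, S, u S}. Rewrite as A → β A' and A' → α A' | ε.

S ::= u S' | A B v S' | A B S'; B ::= w u | v A B | v; A ::= v w A' | S A' | u S A'; S' ::= w u S' | ε; A' ::= w w A' | ε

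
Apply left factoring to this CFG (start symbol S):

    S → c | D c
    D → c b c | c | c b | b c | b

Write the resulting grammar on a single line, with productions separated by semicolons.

D has alternatives sharing prefix 'c': factor to D → c D' with D' → b c | ε | b.
D has alternatives sharing prefix 'b': factor to D → b D'' with D'' → c | ε.
D' has alternatives sharing prefix 'b': factor to D' → b D''' with D''' → c | ε.

S → c | D c; D → c D' | b D''; D' → ε | b D'''; D'' → c | ε; D''' → c | ε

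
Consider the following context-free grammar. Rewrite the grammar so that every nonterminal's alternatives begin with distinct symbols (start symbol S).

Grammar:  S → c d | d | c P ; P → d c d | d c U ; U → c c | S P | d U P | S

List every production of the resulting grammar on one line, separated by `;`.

S → d | c S'; P → d c P'; U → c c | d U P | S U'; S' → d | P; P' → d | U; U' → P | eps

S has alternatives sharing prefix 'c': factor to S → c S' with S' → d | P.
P has alternatives sharing prefix 'd c': factor to P → d c P' with P' → d | U.
U has alternatives sharing prefix 'S': factor to U → S U' with U' → P | ε.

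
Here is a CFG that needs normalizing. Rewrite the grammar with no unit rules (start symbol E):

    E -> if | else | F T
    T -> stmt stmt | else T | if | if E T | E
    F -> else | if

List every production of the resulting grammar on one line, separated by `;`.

Unit pairs: T ⇒* {E}.
For each unit pair (A, B), copy every non-unit production of B to A, then drop all unit productions.

E -> if | else | F T; T -> if | else | F T | stmt stmt | else T | if E T; F -> else | if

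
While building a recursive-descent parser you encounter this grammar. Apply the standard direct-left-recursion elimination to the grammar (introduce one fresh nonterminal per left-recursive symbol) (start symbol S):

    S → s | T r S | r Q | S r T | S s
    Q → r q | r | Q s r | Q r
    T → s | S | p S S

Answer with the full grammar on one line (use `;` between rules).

S → s S' | T r S S' | r Q S'; Q → r q Q' | r Q'; T → s | S | p S S; S' → r T S' | s S' | ε; Q' → s r Q' | r Q' | ε

Left recursion appears on S, Q.
For S: α = {r T, s}, β = {s, T r S, r Q}. Rewrite as S → β S' and S' → α S' | ε.
For Q: α = {s r, r}, β = {r q, r}. Rewrite as Q → β Q' and Q' → α Q' | ε.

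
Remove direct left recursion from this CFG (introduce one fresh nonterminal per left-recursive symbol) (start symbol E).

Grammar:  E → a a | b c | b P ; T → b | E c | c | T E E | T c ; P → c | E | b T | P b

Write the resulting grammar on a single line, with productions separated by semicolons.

Directly left-recursive nonterminals: T, P.
For T: α = {E E, c}, β = {b, E c, c}. Rewrite as T → β T' and T' → α T' | ε.
For P: α = {b}, β = {c, E, b T}. Rewrite as P → β P' and P' → α P' | ε.

E → a a | b c | b P; T → b T' | E c T' | c T'; P → c P' | E P' | b T P'; T' → E E T' | c T' | epsilon; P' → b P' | epsilon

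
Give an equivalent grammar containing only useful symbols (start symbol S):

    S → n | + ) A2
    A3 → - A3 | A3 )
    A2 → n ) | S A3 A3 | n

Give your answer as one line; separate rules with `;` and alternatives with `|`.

S → n | + ) A2; A2 → n ) | n

Generating nonterminals: {A2, S}.
Reachable from S after that: {A2, S}.
Removed useless symbols: {A3} and every production mentioning them.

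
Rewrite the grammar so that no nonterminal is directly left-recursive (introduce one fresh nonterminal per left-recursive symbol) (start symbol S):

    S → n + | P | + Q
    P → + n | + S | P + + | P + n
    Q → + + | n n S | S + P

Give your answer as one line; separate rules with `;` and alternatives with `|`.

S → n + | P | + Q; P → + n P' | + S P'; Q → + + | n n S | S + P; P' → + + P' | + n P' | ε

P is directly left-recursive.
For P: α = {+ +, + n}, β = {+ n, + S}. Rewrite as P → β P' and P' → α P' | ε.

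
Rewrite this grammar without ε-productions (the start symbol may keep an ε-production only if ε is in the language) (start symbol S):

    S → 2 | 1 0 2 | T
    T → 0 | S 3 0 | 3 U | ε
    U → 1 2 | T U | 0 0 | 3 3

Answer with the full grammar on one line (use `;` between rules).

Nullable set = {S, T}.
ε ∈ L(G) since S is nullable, so keep S → ε.
Add the nullable-subset variants: T → S 3 0 gives S 3 0 | 3 0.

S → 2 | 1 0 2 | T | ε; T → 0 | S 3 0 | 3 0 | 3 U; U → 1 2 | T U | 0 0 | 3 3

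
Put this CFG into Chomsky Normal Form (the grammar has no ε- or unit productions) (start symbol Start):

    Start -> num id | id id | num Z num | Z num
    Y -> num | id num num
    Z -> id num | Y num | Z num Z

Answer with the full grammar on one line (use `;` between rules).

Introduce a nonterminal for each terminal appearing in a rule of length ≥ 2: X1 → num, X2 → id.
Binarize each right-hand side of length ≥ 3 by chaining fresh nonterminals (Y1, Y2, …): affected rules were Start → X1 Z X1; Y → X2 X1 X1; Z → Z X1 Z.

Start -> X1 X2 | X2 X2 | X1 Y1 | Z X1; Y -> num | X2 Y2; Z -> X2 X1 | Y X1 | Z Y3; X1 -> num; X2 -> id; Y1 -> Z X1; Y2 -> X1 X1; Y3 -> X1 Z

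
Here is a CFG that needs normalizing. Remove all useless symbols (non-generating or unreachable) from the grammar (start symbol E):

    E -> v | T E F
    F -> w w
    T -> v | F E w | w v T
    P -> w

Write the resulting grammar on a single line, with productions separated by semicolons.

E -> v | T E F; F -> w w; T -> v | F E w | w v T

Generating nonterminals: {E, F, P, T}.
Reachable from E after that: {E, F, T}.
Removed useless symbols: {P} and every production mentioning them.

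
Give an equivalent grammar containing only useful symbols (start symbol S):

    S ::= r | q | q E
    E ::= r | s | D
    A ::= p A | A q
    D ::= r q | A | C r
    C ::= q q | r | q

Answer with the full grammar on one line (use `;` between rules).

S ::= r | q | q E; E ::= r | s | D; D ::= r q | C r; C ::= q q | r | q

Generating nonterminals: {C, D, E, S}.
Reachable from S after that: {C, D, E, S}.
Removed useless symbols: {A} and every production mentioning them.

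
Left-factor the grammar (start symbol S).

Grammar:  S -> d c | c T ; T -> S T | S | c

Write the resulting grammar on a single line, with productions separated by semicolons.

T has alternatives sharing prefix 'S': factor to T → S T' with T' → T | ε.

S -> d c | c T; T -> c | S T'; T' -> T | ε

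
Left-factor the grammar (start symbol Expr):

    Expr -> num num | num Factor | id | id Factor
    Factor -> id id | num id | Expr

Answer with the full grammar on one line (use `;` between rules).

Expr -> num Expr1 | id Expr2; Factor -> id id | num id | Expr; Expr1 -> num | Factor; Expr2 -> ε | Factor

Expr has alternatives sharing prefix 'num': factor to Expr → num Expr1 with Expr1 → num | Factor.
Expr has alternatives sharing prefix 'id': factor to Expr → id Expr2 with Expr2 → ε | Factor.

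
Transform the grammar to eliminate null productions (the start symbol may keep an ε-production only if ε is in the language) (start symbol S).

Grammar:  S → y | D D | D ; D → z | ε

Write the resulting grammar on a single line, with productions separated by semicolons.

S → y | D D | D | ε; D → z

Nullable nonterminals: {D, S}.
ε ∈ L(G) since S is nullable, so keep S → ε.
Add the nullable-subset variants: S → D D gives D D | D.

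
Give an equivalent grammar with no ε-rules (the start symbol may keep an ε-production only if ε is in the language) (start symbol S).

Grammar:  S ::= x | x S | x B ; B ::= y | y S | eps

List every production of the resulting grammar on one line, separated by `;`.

The nullable symbols are {B}.
ε ∉ L(G), so no ε-production is kept.

S ::= x | x S | x B; B ::= y | y S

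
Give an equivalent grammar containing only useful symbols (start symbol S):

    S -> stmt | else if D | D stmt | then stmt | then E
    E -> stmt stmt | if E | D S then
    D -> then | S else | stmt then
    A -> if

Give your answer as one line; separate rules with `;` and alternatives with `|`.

Generating nonterminals: {A, D, E, S}.
Reachable from S after that: {D, E, S}.
Removed useless symbols: {A} and every production mentioning them.

S -> stmt | else if D | D stmt | then stmt | then E; E -> stmt stmt | if E | D S then; D -> then | S else | stmt then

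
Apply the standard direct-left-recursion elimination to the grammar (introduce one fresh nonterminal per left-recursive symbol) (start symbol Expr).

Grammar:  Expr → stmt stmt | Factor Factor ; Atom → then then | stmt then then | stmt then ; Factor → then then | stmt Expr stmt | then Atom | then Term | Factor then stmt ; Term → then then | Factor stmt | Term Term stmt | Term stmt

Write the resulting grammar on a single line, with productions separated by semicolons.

Expr → stmt stmt | Factor Factor; Atom → then then | stmt then then | stmt then; Factor → then then Factor1 | stmt Expr stmt Factor1 | then Atom Factor1 | then Term Factor1; Term → then then Term1 | Factor stmt Term1; Factor1 → then stmt Factor1 | eps; Term1 → Term stmt Term1 | stmt Term1 | eps

Directly left-recursive nonterminals: Factor, Term.
For Factor: α = {then stmt}, β = {then then, stmt Expr stmt, then Atom, then Term}. Rewrite as Factor → β Factor1 and Factor1 → α Factor1 | ε.
For Term: α = {Term stmt, stmt}, β = {then then, Factor stmt}. Rewrite as Term → β Term1 and Term1 → α Term1 | ε.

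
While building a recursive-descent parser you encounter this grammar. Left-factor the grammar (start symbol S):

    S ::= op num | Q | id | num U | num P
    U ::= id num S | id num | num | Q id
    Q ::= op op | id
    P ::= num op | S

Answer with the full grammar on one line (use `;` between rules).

S has alternatives sharing prefix 'num': factor to S → num S' with S' → U | P.
U has alternatives sharing prefix 'id num': factor to U → id num U' with U' → S | ε.

S ::= op num | Q | id | num S'; U ::= num | Q id | id num U'; Q ::= op op | id; P ::= num op | S; S' ::= U | P; U' ::= S | ε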